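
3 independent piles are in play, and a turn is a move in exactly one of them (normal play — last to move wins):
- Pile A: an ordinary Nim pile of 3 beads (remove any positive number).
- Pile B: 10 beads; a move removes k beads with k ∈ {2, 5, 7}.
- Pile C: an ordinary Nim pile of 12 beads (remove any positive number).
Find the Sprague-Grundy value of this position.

Pile A is a plain Nim pile of size 3, so its Grundy value is 3.
For pile B, compute g(0), g(1), … with moves {2, 5, 7}:
g(0) = mex{} = 0
g(1) = mex{} = 0
g(2) = mex{0} = 1
g(3) = mex{0} = 1
g(4) = mex{1} = 0
g(5) = mex{0,1} = 2
g(6) = mex{0} = 1
g(7) = mex{0,1,2} = 3
g(8) = mex{0,1} = 2
g(9) = mex{0,1,3} = 2
g(10) = mex{1,2} = 0
So g(10) = 0.
Pile C is a plain Nim pile of size 12, so its Grundy value is 12.
By the Sprague-Grundy theorem, the Grundy value of a sum of independent games is the XOR of the component values.
Combined value = 3 XOR 0 XOR 12 = 15.

15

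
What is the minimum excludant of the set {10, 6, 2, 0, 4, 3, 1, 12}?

The values 0, 1, 2, 3, 4 are all present; 5 is the first non-negative integer missing from the set.

5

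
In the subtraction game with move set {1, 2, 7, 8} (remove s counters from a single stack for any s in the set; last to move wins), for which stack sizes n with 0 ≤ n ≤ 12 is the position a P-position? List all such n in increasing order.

0, 3, 6, 9, 12

Build the Grundy sequence with g(k) = mex{g(k−s) : s ∈ {1, 2, 7, 8}, s ≤ k}:
k:     0  1  2  3  4  5  6  7  8  9 10 11 12
g(k):  0  1  2  0  1  2  0  1  2  0  1  2  0
The P-positions (g = 0) in 0..12 are 0, 3, 6, 9, 12.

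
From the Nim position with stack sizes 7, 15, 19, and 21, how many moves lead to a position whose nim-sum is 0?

1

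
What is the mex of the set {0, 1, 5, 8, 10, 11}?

The values 0, 1 are all present; 2 is the first non-negative integer missing from the set.

2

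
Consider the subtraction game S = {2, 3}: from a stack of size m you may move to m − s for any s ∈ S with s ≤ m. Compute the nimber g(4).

Compute g(0), g(1), … for moves {2, 3}:
k:     0  1  2  3  4
g(k):  0  0  1  1  2
So g(4) = 2.

2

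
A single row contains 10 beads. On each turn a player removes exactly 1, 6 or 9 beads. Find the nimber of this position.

3

Build the Grundy sequence with g(k) = mex{g(k−s) : s ∈ {1, 6, 9}, s ≤ k}:
g(0) = mex{} = 0
g(1) = mex{0} = 1
g(2) = mex{1} = 0
g(3) = mex{0} = 1
g(4) = mex{1} = 0
g(5) = mex{0} = 1
g(6) = mex{0,1} = 2
g(7) = mex{1,2} = 0
g(8) = mex{0} = 1
g(9) = mex{0,1} = 2
g(10) = mex{0,1,2} = 3
So g(10) = 3.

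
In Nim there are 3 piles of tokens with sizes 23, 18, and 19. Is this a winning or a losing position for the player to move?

Winning position

Bitwise XOR of the heap sizes:
  10111  (23)
  10010  (18)
  10011  (19)
  -----
  10110  (22)
The nim-sum is 22 ≠ 0, so this is an N-position: the player to move can win.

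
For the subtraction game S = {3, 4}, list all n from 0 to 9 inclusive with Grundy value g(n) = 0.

0, 1, 2, 7, 8, 9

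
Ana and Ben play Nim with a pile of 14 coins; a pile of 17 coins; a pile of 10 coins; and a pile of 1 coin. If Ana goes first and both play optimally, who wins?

Compute the nim-sum pairwise:
14 ⊕ 17 = 31
31 ⊕ 10 = 21
21 ⊕ 1 = 20
The nim-sum is 20 ≠ 0, so this is an N-position: the player to move can win; Ana has a winning move.

Ana wins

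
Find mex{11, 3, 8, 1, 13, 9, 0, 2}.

4

The values 0, 1, 2, 3 are all present; 4 is the first non-negative integer missing from the set.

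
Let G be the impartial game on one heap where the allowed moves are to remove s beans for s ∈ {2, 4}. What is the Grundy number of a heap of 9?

Build the Grundy sequence with g(k) = mex{g(k−s) : s ∈ {2, 4}, s ≤ k}:
g(0) = mex{} = 0
g(1) = mex{} = 0
g(2) = mex{0} = 1
g(3) = mex{0} = 1
g(4) = mex{0,1} = 2
g(5) = mex{0,1} = 2
g(6) = mex{1,2} = 0
g(7) = mex{1,2} = 0
g(8) = mex{0,2} = 1
g(9) = mex{0,2} = 1
So g(9) = 1.

1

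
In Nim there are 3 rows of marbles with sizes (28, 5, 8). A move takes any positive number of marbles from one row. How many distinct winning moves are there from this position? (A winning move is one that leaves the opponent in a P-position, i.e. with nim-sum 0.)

1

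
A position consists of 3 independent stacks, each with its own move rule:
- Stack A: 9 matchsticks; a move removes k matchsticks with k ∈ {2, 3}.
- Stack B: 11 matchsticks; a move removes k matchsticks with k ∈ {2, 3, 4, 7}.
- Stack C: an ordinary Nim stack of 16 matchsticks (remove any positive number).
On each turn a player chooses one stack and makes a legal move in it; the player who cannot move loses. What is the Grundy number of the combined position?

18

Build the Grundy sequence for stack A with g(k) = mex{g(k−s) : s ∈ {2, 3}, s ≤ k}:
g(0) = mex{} = 0
g(1) = mex{} = 0
g(2) = mex{0} = 1
g(3) = mex{0} = 1
g(4) = mex{0,1} = 2
g(5) = mex{1} = 0
g(6) = mex{1,2} = 0
g(7) = mex{0,2} = 1
g(8) = mex{0} = 1
g(9) = mex{0,1} = 2
So g(9) = 2.
Grundy values for stack B (subtraction set {2, 3, 4, 7}):
k:     0  1  2  3  4  5  6  7  8  9 10 11
g(k):  0  0  1  1  2  2  0  3  1  4  2  0
So g(11) = 0.
Stack C is a plain Nim stack of size 16, so its Grundy value is 16.
By the Sprague-Grundy theorem, the Grundy value of a sum of independent games is the XOR of the component values.
Combined value = 2 ⊕ 0 ⊕ 16 = 18.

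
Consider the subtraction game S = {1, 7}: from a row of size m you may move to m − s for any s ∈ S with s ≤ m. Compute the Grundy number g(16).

0

Compute g(0), g(1), … for moves {1, 7}:
k:     0  1  2  3  4  5  6  7  8  9 10 11 12 13 14 15 16
g(k):  0  1  0  1  0  1  0  1  0  1  0  1  0  1  0  1  0
So g(16) = 0.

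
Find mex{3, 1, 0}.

The values 0, 1 are all present; 2 is the first non-negative integer missing from the set.

2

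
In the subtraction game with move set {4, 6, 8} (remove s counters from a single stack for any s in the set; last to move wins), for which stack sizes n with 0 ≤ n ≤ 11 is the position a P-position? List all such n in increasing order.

0, 1, 2, 3

Grundy values for subtraction set {4, 6, 8}:
k:     0  1  2  3  4  5  6  7  8  9 10 11
g(k):  0  0  0  0  1  1  1  1  2  2  2  2
The P-positions (g = 0) in 0..11 are 0, 1, 2, 3.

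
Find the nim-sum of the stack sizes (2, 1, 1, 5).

Nim-sum: 2 XOR 1 XOR 1 XOR 5 = 7.

7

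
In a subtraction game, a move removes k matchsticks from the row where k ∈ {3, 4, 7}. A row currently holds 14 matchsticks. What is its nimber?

Build the Grundy sequence with g(k) = mex{g(k−s) : s ∈ {3, 4, 7}, s ≤ k}:
k:     0  1  2  3  4  5  6  7  8  9 10 11 12 13 14
g(k):  0  0  0  1  1  1  2  2  2  3  0  0  0  1  1
So g(14) = 1.

1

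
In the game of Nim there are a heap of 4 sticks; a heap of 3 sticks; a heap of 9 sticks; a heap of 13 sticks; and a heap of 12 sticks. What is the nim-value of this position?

15

Write each in binary and XOR column by column:
  0100  (4)
  0011  (3)
  1001  (9)
  1101  (13)
  1100  (12)
  ----
  1111  (15)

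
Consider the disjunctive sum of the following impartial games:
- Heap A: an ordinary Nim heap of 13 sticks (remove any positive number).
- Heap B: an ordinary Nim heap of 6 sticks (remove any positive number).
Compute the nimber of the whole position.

Heap A is a plain Nim heap of size 13, so its Grundy value is 13.
Heap B is a plain Nim heap of size 6, so its Grundy value is 6.
The value of a disjunctive sum is the nim-sum of the parts.
Combined value = 13 XOR 6 = 11.

11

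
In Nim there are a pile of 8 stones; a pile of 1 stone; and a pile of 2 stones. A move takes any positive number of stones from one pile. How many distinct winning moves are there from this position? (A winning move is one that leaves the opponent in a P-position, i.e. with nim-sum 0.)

Nim-sum: 8 ⊕ 1 ⊕ 2 = 11.
The overall nim-sum is X = 11. A pile of size p has a winning move iff p XOR X < p (reduce it to p XOR X).
  8: 8 XOR 11 = 3 < 8 — winning move (to 3).
  1: 1 XOR 11 = 10 ≥ 1 — no move.
  2: 2 XOR 11 = 9 ≥ 2 — no move.
That gives 1 winning move.

1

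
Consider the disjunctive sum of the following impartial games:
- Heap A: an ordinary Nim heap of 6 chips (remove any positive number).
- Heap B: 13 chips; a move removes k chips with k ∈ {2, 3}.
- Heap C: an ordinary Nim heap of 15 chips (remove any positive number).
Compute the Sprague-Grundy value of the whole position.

8

Heap A is a plain Nim heap of size 6, so its Grundy value is 6.
For heap B, compute g(0), g(1), … with moves {2, 3}:
g(0) = mex{} = 0
g(1) = mex{} = 0
g(2) = mex{0} = 1
g(3) = mex{0} = 1
g(4) = mex{0,1} = 2
g(5) = mex{1} = 0
g(6) = mex{1,2} = 0
g(7) = mex{0,2} = 1
g(8) = mex{0} = 1
g(9) = mex{0,1} = 2
g(10) = mex{1} = 0
g(11) = mex{1,2} = 0
g(12) = mex{0,2} = 1
g(13) = mex{0} = 1
So g(13) = 1.
Heap C is a plain Nim heap of size 15, so its Grundy value is 15.
The value of a disjunctive sum is the nim-sum of the parts.
Combined value = 6 XOR 1 XOR 15 = 8.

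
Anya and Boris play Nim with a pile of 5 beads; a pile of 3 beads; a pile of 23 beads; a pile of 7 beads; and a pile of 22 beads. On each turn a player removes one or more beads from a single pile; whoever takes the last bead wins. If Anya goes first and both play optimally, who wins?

Nim-sum: 5 XOR 3 XOR 23 XOR 7 XOR 22 = 0.
The nim-sum is 0, so this is a P-position: the player to move is in a losing position under optimal play; Anya is about to move from it and so loses — Boris wins.

Boris wins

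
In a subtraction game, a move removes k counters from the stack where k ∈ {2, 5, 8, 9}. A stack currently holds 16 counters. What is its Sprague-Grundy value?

1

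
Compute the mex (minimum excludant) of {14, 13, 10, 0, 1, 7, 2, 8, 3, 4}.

The values 0, 1, 2, 3, 4 are all present; 5 is the first non-negative integer missing from the set.

5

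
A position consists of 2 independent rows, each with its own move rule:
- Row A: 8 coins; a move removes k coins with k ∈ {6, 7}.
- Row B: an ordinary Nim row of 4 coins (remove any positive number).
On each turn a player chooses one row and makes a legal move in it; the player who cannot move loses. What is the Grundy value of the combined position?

5

Build the Grundy sequence for row A with g(k) = mex{g(k−s) : s ∈ {6, 7}, s ≤ k}:
k:     0  1  2  3  4  5  6  7  8
g(k):  0  0  0  0  0  0  1  1  1
So g(8) = 1.
Row B is a plain Nim row of size 4, so its Grundy value is 4.
The value of a disjunctive sum is the nim-sum of the parts.
Combined value = 1 XOR 4 = 5.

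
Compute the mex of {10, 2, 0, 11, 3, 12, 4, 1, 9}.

The values 0, 1, 2, 3, 4 are all present; 5 is the first non-negative integer missing from the set.

5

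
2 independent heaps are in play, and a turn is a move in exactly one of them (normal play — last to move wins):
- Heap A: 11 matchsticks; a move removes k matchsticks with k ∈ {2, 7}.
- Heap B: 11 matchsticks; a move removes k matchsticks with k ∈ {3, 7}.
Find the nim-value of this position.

1

For heap A, compute g(0), g(1), … with moves {2, 7}:
g(0) = mex{} = 0
g(1) = mex{} = 0
g(2) = mex{0} = 1
g(3) = mex{0} = 1
g(4) = mex{1} = 0
g(5) = mex{1} = 0
g(6) = mex{0} = 1
g(7) = mex{0} = 1
g(8) = mex{0,1} = 2
g(9) = mex{1} = 0
g(10) = mex{1,2} = 0
g(11) = mex{0} = 1
So g(11) = 1.
Build the Grundy sequence for heap B with g(k) = mex{g(k−s) : s ∈ {3, 7}, s ≤ k}:
g(0) = mex{} = 0
g(1) = mex{} = 0
g(2) = mex{} = 0
g(3) = mex{0} = 1
g(4) = mex{0} = 1
g(5) = mex{0} = 1
g(6) = mex{1} = 0
g(7) = mex{0,1} = 2
g(8) = mex{0,1} = 2
g(9) = mex{0} = 1
g(10) = mex{1,2} = 0
g(11) = mex{1,2} = 0
So g(11) = 0.
The value of a disjunctive sum is the nim-sum of the parts.
Combined value = 1 XOR 0 = 1.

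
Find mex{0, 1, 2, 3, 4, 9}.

5

The values 0, 1, 2, 3, 4 are all present; 5 is the first non-negative integer missing from the set.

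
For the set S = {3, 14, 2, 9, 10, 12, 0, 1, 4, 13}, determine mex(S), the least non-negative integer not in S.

5

The values 0, 1, 2, 3, 4 are all present; 5 is the first non-negative integer missing from the set.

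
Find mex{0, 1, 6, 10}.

The values 0, 1 are all present; 2 is the first non-negative integer missing from the set.

2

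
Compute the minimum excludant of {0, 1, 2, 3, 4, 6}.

5

The values 0, 1, 2, 3, 4 are all present; 5 is the first non-negative integer missing from the set.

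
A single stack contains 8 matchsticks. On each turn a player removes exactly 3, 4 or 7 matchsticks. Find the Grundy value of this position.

Grundy values for subtraction set {3, 4, 7}:
k:     0  1  2  3  4  5  6  7  8
g(k):  0  0  0  1  1  1  2  2  2
So g(8) = 2.

2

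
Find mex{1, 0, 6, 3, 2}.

4

The values 0, 1, 2, 3 are all present; 4 is the first non-negative integer missing from the set.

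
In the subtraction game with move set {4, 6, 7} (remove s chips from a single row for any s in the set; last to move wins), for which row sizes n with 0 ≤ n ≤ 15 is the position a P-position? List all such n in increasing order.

0, 1, 2, 3, 11, 12, 13, 14

Grundy values for subtraction set {4, 6, 7}:
k:     0  1  2  3  4  5  6  7  8  9 10 11 12 13 14 15
g(k):  0  0  0  0  1  1  1  1  2  2  2  0  0  0  0  1
The P-positions (g = 0) in 0..15 are 0, 1, 2, 3, 11, 12, 13, 14.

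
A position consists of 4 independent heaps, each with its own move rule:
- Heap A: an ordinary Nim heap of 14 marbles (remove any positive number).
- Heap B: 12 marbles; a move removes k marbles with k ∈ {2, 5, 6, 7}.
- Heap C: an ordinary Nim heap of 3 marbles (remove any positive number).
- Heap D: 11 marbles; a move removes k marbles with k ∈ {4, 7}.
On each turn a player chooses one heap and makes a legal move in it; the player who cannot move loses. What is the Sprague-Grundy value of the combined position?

13

Heap A is a plain Nim heap of size 14, so its Grundy value is 14.
Build the Grundy sequence for heap B with g(k) = mex{g(k−s) : s ∈ {2, 5, 6, 7}, s ≤ k}:
g(0) = mex{} = 0
g(1) = mex{} = 0
g(2) = mex{0} = 1
g(3) = mex{0} = 1
g(4) = mex{1} = 0
g(5) = mex{0,1} = 2
g(6) = mex{0} = 1
g(7) = mex{0,1,2} = 3
g(8) = mex{0,1} = 2
g(9) = mex{0,1,3} = 2
g(10) = mex{0,1,2} = 3
g(11) = mex{0,1,2} = 3
g(12) = mex{1,2,3} = 0
So g(12) = 0.
Heap C is a plain Nim heap of size 3, so its Grundy value is 3.
Build the Grundy sequence for heap D with g(k) = mex{g(k−s) : s ∈ {4, 7}, s ≤ k}:
g(0) = mex{} = 0
g(1) = mex{} = 0
g(2) = mex{} = 0
g(3) = mex{} = 0
g(4) = mex{0} = 1
g(5) = mex{0} = 1
g(6) = mex{0} = 1
g(7) = mex{0} = 1
g(8) = mex{0,1} = 2
g(9) = mex{0,1} = 2
g(10) = mex{0,1} = 2
g(11) = mex{1} = 0
So g(11) = 0.
By the Sprague-Grundy theorem, the Grundy value of a sum of independent games is the XOR of the component values.
Combined value = 14 XOR 0 XOR 3 XOR 0 = 13.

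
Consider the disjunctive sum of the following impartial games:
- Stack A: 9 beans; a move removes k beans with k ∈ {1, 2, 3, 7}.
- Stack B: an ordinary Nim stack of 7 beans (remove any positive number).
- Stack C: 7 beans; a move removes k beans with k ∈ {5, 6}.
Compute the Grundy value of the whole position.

7

For stack A, compute g(0), g(1), … with moves {1, 2, 3, 7}:
k:     0  1  2  3  4  5  6  7  8  9
g(k):  0  1  2  3  0  1  2  3  0  1
So g(9) = 1.
Stack B is a plain Nim stack of size 7, so its Grundy value is 7.
Grundy values for stack C (subtraction set {5, 6}):
g(0) = mex{} = 0
g(1) = mex{} = 0
g(2) = mex{} = 0
g(3) = mex{} = 0
g(4) = mex{} = 0
g(5) = mex{0} = 1
g(6) = mex{0} = 1
g(7) = mex{0} = 1
So g(7) = 1.
By the Sprague-Grundy theorem, the Grundy value of a sum of independent games is the XOR of the component values.
Combined value = 1 XOR 7 XOR 1 = 7.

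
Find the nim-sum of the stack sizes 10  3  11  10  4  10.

Nim-sum: 10 XOR 3 XOR 11 XOR 10 XOR 4 XOR 10 = 6.

6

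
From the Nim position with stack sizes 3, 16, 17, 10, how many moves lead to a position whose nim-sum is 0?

1

Nim-sum: 3 XOR 16 XOR 17 XOR 10 = 8.
The overall nim-sum is X = 8. A stack of size p has a winning move iff p XOR X < p (reduce it to p XOR X).
  3: 3 XOR 8 = 11 ≥ 3 — no move.
  16: 16 XOR 8 = 24 ≥ 16 — no move.
  17: 17 XOR 8 = 25 ≥ 17 — no move.
  10: 10 XOR 8 = 2 < 10 — winning move (to 2).
That gives 1 winning move.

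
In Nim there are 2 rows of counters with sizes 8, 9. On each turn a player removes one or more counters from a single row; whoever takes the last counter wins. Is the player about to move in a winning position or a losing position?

Winning position

In binary:
  1000  (8)
  1001  (9)
  ----
  0001  (1)
The nim-sum is 1 ≠ 0, so this is an N-position: the player to move can win.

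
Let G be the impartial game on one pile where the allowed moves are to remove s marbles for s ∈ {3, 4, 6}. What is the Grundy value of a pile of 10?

Grundy values for subtraction set {3, 4, 6}:
k:     0  1  2  3  4  5  6  7  8  9 10
g(k):  0  0  0  1  1  1  2  2  2  0  0
So g(10) = 0.

0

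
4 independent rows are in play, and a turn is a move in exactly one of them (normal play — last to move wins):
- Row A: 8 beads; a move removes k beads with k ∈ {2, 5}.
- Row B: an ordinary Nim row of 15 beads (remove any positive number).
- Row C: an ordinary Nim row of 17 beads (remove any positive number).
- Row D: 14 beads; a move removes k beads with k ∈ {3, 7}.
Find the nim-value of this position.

31

Grundy values for row A (subtraction set {2, 5}):
k:     0  1  2  3  4  5  6  7  8
g(k):  0  0  1  1  0  2  1  0  0
So g(8) = 0.
Row B is a plain Nim row of size 15, so its Grundy value is 15.
Row C is a plain Nim row of size 17, so its Grundy value is 17.
Grundy values for row D (subtraction set {3, 7}):
g(0) = mex{} = 0
g(1) = mex{} = 0
g(2) = mex{} = 0
g(3) = mex{0} = 1
g(4) = mex{0} = 1
g(5) = mex{0} = 1
g(6) = mex{1} = 0
g(7) = mex{0,1} = 2
g(8) = mex{0,1} = 2
g(9) = mex{0} = 1
g(10) = mex{1,2} = 0
g(11) = mex{1,2} = 0
g(12) = mex{1} = 0
g(13) = mex{0} = 1
g(14) = mex{0,2} = 1
So g(14) = 1.
The value of a disjunctive sum is the nim-sum of the parts.
Combined value = 0 ⊕ 15 ⊕ 17 ⊕ 1 = 31.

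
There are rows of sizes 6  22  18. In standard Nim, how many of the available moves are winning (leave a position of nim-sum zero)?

Nim-sum: 6 XOR 22 XOR 18 = 2.
The overall nim-sum is X = 2. A row of size p has a winning move iff p XOR X < p (reduce it to p XOR X).
  6: 6 XOR 2 = 4 < 6 — winning move (to 4).
  22: 22 XOR 2 = 20 < 22 — winning move (to 20).
  18: 18 XOR 2 = 16 < 18 — winning move (to 16).
That gives 3 winning moves.

3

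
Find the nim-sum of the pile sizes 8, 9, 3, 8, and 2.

8

Bitwise XOR of the heap sizes:
  1000  (8)
  1001  (9)
  0011  (3)
  1000  (8)
  0010  (2)
  ----
  1000  (8)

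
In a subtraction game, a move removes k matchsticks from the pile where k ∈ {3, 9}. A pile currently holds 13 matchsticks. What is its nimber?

Build the Grundy sequence with g(k) = mex{g(k−s) : s ∈ {3, 9}, s ≤ k}:
g(0) = mex{} = 0
g(1) = mex{} = 0
g(2) = mex{} = 0
g(3) = mex{0} = 1
g(4) = mex{0} = 1
g(5) = mex{0} = 1
g(6) = mex{1} = 0
g(7) = mex{1} = 0
g(8) = mex{1} = 0
g(9) = mex{0} = 1
g(10) = mex{0} = 1
g(11) = mex{0} = 1
g(12) = mex{1} = 0
g(13) = mex{1} = 0
So g(13) = 0.

0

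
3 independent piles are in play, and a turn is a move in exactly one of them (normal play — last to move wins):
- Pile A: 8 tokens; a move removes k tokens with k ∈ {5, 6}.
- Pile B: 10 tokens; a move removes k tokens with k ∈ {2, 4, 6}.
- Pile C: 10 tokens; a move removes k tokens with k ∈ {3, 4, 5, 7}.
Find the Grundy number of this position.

0

Build the Grundy sequence for pile A with g(k) = mex{g(k−s) : s ∈ {5, 6}, s ≤ k}:
k:     0  1  2  3  4  5  6  7  8
g(k):  0  0  0  0  0  1  1  1  1
So g(8) = 1.
Grundy values for pile B (subtraction set {2, 4, 6}):
k:     0  1  2  3  4  5  6  7  8  9 10
g(k):  0  0  1  1  2  2  3  3  0  0  1
So g(10) = 1.
Build the Grundy sequence for pile C with g(k) = mex{g(k−s) : s ∈ {3, 4, 5, 7}, s ≤ k}:
k:     0  1  2  3  4  5  6  7  8  9 10
g(k):  0  0  0  1  1  1  2  2  2  3  0
So g(10) = 0.
The value of a disjunctive sum is the nim-sum of the parts.
Combined value = 1 ⊕ 1 ⊕ 0 = 0.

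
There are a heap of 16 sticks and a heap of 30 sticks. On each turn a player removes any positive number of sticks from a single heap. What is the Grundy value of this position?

Nim-sum: 16 XOR 30 = 14.

14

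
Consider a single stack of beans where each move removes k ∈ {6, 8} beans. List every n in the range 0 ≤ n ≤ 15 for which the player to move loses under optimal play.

Grundy values for subtraction set {6, 8}:
k:     0  1  2  3  4  5  6  7  8  9 10 11 12 13 14 15
g(k):  0  0  0  0  0  0  1  1  1  1  1  1  2  2  0  0
The P-positions (g = 0) in 0..15 are 0, 1, 2, 3, 4, 5, 14, 15.

0, 1, 2, 3, 4, 5, 14, 15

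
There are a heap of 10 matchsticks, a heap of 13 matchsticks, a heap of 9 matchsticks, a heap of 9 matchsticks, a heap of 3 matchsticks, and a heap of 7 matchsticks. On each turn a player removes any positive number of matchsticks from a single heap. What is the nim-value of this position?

3

In binary:
  1010  (10)
  1101  (13)
  1001  (9)
  1001  (9)
  0011  (3)
  0111  (7)
  ----
  0011  (3)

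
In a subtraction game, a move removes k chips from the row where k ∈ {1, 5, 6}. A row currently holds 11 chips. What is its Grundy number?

0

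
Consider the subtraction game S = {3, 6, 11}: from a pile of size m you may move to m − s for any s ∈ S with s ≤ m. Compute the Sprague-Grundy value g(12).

1

Compute g(0), g(1), … for moves {3, 6, 11}:
k:     0  1  2  3  4  5  6  7  8  9 10 11 12
g(k):  0  0  0  1  1  1  2  2  2  0  0  3  1
So g(12) = 1.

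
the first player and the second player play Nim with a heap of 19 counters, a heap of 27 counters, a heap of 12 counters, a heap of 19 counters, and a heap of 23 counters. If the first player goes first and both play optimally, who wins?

the second player wins

Compute the nim-sum pairwise:
19 ^ 27 = 8
8 ^ 12 = 4
4 ^ 19 = 23
23 ^ 23 = 0
The nim-sum is 0, so this is a P-position: the player to move is in a losing position under optimal play; the first player is about to move from it and so loses — the second player wins.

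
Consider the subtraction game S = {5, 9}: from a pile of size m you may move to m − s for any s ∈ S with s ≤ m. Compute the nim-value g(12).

2

Compute g(0), g(1), … for moves {5, 9}:
g(0) = mex{} = 0
g(1) = mex{} = 0
g(2) = mex{} = 0
g(3) = mex{} = 0
g(4) = mex{} = 0
g(5) = mex{0} = 1
g(6) = mex{0} = 1
g(7) = mex{0} = 1
g(8) = mex{0} = 1
g(9) = mex{0} = 1
g(10) = mex{0,1} = 2
g(11) = mex{0,1} = 2
g(12) = mex{0,1} = 2
So g(12) = 2.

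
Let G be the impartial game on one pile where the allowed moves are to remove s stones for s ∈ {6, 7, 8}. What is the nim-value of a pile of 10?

Grundy values for subtraction set {6, 7, 8}:
g(0) = mex{} = 0
g(1) = mex{} = 0
g(2) = mex{} = 0
g(3) = mex{} = 0
g(4) = mex{} = 0
g(5) = mex{} = 0
g(6) = mex{0} = 1
g(7) = mex{0} = 1
g(8) = mex{0} = 1
g(9) = mex{0} = 1
g(10) = mex{0} = 1
So g(10) = 1.

1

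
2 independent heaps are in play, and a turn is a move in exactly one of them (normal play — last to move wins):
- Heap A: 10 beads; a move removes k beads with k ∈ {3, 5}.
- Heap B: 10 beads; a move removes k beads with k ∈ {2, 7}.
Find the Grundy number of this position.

0

For heap A, compute g(0), g(1), … with moves {3, 5}:
k:     0  1  2  3  4  5  6  7  8  9 10
g(k):  0  0  0  1  1  1  2  2  0  0  0
So g(10) = 0.
Build the Grundy sequence for heap B with g(k) = mex{g(k−s) : s ∈ {2, 7}, s ≤ k}:
g(0) = mex{} = 0
g(1) = mex{} = 0
g(2) = mex{0} = 1
g(3) = mex{0} = 1
g(4) = mex{1} = 0
g(5) = mex{1} = 0
g(6) = mex{0} = 1
g(7) = mex{0} = 1
g(8) = mex{0,1} = 2
g(9) = mex{1} = 0
g(10) = mex{1,2} = 0
So g(10) = 0.
The value of a disjunctive sum is the nim-sum of the parts.
Combined value = 0 ⊕ 0 = 0.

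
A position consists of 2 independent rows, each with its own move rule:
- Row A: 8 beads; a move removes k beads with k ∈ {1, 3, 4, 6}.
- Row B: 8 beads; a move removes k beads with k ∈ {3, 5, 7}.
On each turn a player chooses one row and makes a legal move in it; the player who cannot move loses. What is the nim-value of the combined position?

For row A, compute g(0), g(1), … with moves {1, 3, 4, 6}:
g(0) = mex{} = 0
g(1) = mex{0} = 1
g(2) = mex{1} = 0
g(3) = mex{0} = 1
g(4) = mex{0,1} = 2
g(5) = mex{0,1,2} = 3
g(6) = mex{0,1,3} = 2
g(7) = mex{1,2} = 0
g(8) = mex{0,2,3} = 1
So g(8) = 1.
Grundy values for row B (subtraction set {3, 5, 7}):
g(0) = mex{} = 0
g(1) = mex{} = 0
g(2) = mex{} = 0
g(3) = mex{0} = 1
g(4) = mex{0} = 1
g(5) = mex{0} = 1
g(6) = mex{0,1} = 2
g(7) = mex{0,1} = 2
g(8) = mex{0,1} = 2
So g(8) = 2.
The value of a disjunctive sum is the nim-sum of the parts.
Combined value = 1 ⊕ 2 = 3.

3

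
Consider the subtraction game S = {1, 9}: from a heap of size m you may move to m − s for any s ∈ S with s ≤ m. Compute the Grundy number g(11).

Grundy values for subtraction set {1, 9}:
k:     0  1  2  3  4  5  6  7  8  9 10 11
g(k):  0  1  0  1  0  1  0  1  0  1  0  1
So g(11) = 1.

1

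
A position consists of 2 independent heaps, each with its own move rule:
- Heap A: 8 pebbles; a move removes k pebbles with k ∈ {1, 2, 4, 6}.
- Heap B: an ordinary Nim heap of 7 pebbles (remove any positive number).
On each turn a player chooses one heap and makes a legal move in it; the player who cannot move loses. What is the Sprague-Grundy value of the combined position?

7

Build the Grundy sequence for heap A with g(k) = mex{g(k−s) : s ∈ {1, 2, 4, 6}, s ≤ k}:
g(0) = mex{} = 0
g(1) = mex{0} = 1
g(2) = mex{0,1} = 2
g(3) = mex{1,2} = 0
g(4) = mex{0,2} = 1
g(5) = mex{0,1} = 2
g(6) = mex{0,1,2} = 3
g(7) = mex{0,1,2,3} = 4
g(8) = mex{1,2,3,4} = 0
So g(8) = 0.
Heap B is a plain Nim heap of size 7, so its Grundy value is 7.
By the Sprague-Grundy theorem, the Grundy value of a sum of independent games is the XOR of the component values.
Combined value = 0 ⊕ 7 = 7.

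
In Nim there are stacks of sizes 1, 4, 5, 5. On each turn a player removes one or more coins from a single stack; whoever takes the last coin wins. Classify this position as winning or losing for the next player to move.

Bitwise XOR of the heap sizes:
  001  (1)
  100  (4)
  101  (5)
  101  (5)
  ---
  101  (5)
The nim-sum is 5 ≠ 0, so this is an N-position: the player to move can win.

Winning position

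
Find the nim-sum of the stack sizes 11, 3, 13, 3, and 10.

12

Compute the nim-sum pairwise:
11 ⊕ 3 = 8
8 ⊕ 13 = 5
5 ⊕ 3 = 6
6 ⊕ 10 = 12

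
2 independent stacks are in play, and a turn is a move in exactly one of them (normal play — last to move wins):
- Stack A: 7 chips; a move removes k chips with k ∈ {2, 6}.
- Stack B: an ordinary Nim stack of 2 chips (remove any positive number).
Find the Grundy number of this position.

3

For stack A, compute g(0), g(1), … with moves {2, 6}:
k:     0  1  2  3  4  5  6  7
g(k):  0  0  1  1  0  0  1  1
So g(7) = 1.
Stack B is a plain Nim stack of size 2, so its Grundy value is 2.
By the Sprague-Grundy theorem, the Grundy value of a sum of independent games is the XOR of the component values.
Combined value = 1 ⊕ 2 = 3.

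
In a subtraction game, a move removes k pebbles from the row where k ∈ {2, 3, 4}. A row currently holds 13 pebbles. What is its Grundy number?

0

Build the Grundy sequence with g(k) = mex{g(k−s) : s ∈ {2, 3, 4}, s ≤ k}:
g(0) = mex{} = 0
g(1) = mex{} = 0
g(2) = mex{0} = 1
g(3) = mex{0} = 1
g(4) = mex{0,1} = 2
g(5) = mex{0,1} = 2
g(6) = mex{1,2} = 0
g(7) = mex{1,2} = 0
g(8) = mex{0,2} = 1
g(9) = mex{0,2} = 1
g(10) = mex{0,1} = 2
g(11) = mex{0,1} = 2
g(12) = mex{1,2} = 0
g(13) = mex{1,2} = 0
So g(13) = 0.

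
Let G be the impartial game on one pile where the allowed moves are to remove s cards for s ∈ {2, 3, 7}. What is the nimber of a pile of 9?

2

Build the Grundy sequence with g(k) = mex{g(k−s) : s ∈ {2, 3, 7}, s ≤ k}:
k:     0  1  2  3  4  5  6  7  8  9
g(k):  0  0  1  1  2  0  0  1  1  2
So g(9) = 2.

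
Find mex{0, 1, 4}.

2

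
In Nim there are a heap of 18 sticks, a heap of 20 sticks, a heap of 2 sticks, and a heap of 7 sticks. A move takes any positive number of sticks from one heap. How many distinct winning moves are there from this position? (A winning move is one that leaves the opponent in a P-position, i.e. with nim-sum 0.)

Nim-sum: 18 XOR 20 XOR 2 XOR 7 = 3.
The overall nim-sum is X = 3. A heap of size p has a winning move iff p XOR X < p (reduce it to p XOR X).
  18: 18 XOR 3 = 17 < 18 — winning move (to 17).
  20: 20 XOR 3 = 23 ≥ 20 — no move.
  2: 2 XOR 3 = 1 < 2 — winning move (to 1).
  7: 7 XOR 3 = 4 < 7 — winning move (to 4).
That gives 3 winning moves.

3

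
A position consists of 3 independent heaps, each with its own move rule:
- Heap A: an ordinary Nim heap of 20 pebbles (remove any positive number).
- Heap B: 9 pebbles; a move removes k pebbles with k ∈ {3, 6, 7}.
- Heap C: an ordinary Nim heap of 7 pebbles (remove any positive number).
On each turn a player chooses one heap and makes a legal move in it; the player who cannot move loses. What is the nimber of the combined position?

16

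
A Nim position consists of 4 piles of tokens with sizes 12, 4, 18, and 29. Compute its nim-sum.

7

Write each in binary and XOR column by column:
  01100  (12)
  00100  (4)
  10010  (18)
  11101  (29)
  -----
  00111  (7)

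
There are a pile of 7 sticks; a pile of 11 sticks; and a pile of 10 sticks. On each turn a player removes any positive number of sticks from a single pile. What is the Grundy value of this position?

Compute the nim-sum pairwise:
7 ^ 11 = 12
12 ^ 10 = 6

6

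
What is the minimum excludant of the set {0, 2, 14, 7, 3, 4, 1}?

5

The values 0, 1, 2, 3, 4 are all present; 5 is the first non-negative integer missing from the set.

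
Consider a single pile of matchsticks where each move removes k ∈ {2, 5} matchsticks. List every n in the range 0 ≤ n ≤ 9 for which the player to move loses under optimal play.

0, 1, 4, 7, 8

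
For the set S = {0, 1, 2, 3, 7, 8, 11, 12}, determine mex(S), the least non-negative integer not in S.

4

The values 0, 1, 2, 3 are all present; 4 is the first non-negative integer missing from the set.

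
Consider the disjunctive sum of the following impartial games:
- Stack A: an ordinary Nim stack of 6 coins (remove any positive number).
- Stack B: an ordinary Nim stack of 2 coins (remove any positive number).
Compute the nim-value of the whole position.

4

Stack A is a plain Nim stack of size 6, so its Grundy value is 6.
Stack B is a plain Nim stack of size 2, so its Grundy value is 2.
By the Sprague-Grundy theorem, the Grundy value of a sum of independent games is the XOR of the component values.
Combined value = 6 XOR 2 = 4.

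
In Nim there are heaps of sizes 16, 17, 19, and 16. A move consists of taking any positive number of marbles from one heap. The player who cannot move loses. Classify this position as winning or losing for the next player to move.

Winning position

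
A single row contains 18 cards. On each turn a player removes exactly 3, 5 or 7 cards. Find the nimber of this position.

2

Grundy values for subtraction set {3, 5, 7}:
k:     0  1  2  3  4  5  6  7  8  9 10 11 12 13 14 15 16 17 18
g(k):  0  0  0  1  1  1  2  2  2  3  0  0  0  1  1  1  2  2  2
So g(18) = 2.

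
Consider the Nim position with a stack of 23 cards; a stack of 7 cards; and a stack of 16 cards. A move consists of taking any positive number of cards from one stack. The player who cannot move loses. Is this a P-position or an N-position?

In binary:
  10111  (23)
  00111  (7)
  10000  (16)
  -----
  00000  (0)
The nim-sum is 0, so this is a P-position: the player to move is in a losing position under optimal play.

P-position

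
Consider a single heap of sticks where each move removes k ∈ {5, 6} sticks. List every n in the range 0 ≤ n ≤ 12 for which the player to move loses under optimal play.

0, 1, 2, 3, 4, 11, 12

Build the Grundy sequence with g(k) = mex{g(k−s) : s ∈ {5, 6}, s ≤ k}:
g(0) = mex{} = 0
g(1) = mex{} = 0
g(2) = mex{} = 0
g(3) = mex{} = 0
g(4) = mex{} = 0
g(5) = mex{0} = 1
g(6) = mex{0} = 1
g(7) = mex{0} = 1
g(8) = mex{0} = 1
g(9) = mex{0} = 1
g(10) = mex{0,1} = 2
g(11) = mex{1} = 0
g(12) = mex{1} = 0
The P-positions (g = 0) in 0..12 are 0, 1, 2, 3, 4, 11, 12.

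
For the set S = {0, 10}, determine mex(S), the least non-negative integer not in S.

1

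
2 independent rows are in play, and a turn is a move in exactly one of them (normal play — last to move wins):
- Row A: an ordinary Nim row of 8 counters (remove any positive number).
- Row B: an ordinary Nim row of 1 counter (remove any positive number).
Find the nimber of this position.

9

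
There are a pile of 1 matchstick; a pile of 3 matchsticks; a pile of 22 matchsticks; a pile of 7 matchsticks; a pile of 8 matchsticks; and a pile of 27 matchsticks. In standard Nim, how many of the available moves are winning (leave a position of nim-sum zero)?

0

In binary:
  00001  (1)
  00011  (3)
  10110  (22)
  00111  (7)
  01000  (8)
  11011  (27)
  -----
  00000  (0)
The nim-sum is already 0, so every move leaves a nonzero nim-sum — there are no winning moves.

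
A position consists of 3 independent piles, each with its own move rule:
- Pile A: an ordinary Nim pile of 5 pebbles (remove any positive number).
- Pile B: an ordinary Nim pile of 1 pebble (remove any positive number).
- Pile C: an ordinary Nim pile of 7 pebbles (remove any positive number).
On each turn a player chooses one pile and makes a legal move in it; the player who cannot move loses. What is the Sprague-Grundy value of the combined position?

3

Pile A is a plain Nim pile of size 5, so its Grundy value is 5.
Pile B is a plain Nim pile of size 1, so its Grundy value is 1.
Pile C is a plain Nim pile of size 7, so its Grundy value is 7.
The value of a disjunctive sum is the nim-sum of the parts.
Combined value = 5 ⊕ 1 ⊕ 7 = 3.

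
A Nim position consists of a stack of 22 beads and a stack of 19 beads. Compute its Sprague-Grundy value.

5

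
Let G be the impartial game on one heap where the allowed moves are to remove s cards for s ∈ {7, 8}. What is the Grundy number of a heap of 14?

2

Compute g(0), g(1), … for moves {7, 8}:
k:     0  1  2  3  4  5  6  7  8  9 10 11 12 13 14
g(k):  0  0  0  0  0  0  0  1  1  1  1  1  1  1  2
So g(14) = 2.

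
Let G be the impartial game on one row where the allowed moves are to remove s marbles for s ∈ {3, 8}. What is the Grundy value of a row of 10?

1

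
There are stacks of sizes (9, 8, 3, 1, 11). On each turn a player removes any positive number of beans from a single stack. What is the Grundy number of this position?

In binary:
  1001  (9)
  1000  (8)
  0011  (3)
  0001  (1)
  1011  (11)
  ----
  1000  (8)

8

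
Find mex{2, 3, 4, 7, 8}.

0

0 is not in the set, so the mex is 0.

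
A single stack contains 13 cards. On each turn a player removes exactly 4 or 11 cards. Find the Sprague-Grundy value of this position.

1

Build the Grundy sequence with g(k) = mex{g(k−s) : s ∈ {4, 11}, s ≤ k}:
g(0) = mex{} = 0
g(1) = mex{} = 0
g(2) = mex{} = 0
g(3) = mex{} = 0
g(4) = mex{0} = 1
g(5) = mex{0} = 1
g(6) = mex{0} = 1
g(7) = mex{0} = 1
g(8) = mex{1} = 0
g(9) = mex{1} = 0
g(10) = mex{1} = 0
g(11) = mex{0,1} = 2
g(12) = mex{0} = 1
g(13) = mex{0} = 1
So g(13) = 1.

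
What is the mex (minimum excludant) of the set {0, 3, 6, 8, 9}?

0 is in the set but 1 is not, so the mex is 1.

1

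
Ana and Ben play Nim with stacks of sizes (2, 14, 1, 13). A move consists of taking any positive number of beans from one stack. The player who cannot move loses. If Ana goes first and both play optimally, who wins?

Ben wins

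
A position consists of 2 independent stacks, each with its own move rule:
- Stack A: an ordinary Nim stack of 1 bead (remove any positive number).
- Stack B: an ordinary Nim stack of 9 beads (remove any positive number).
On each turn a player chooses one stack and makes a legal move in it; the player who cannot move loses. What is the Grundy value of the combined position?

8

Stack A is a plain Nim stack of size 1, so its Grundy value is 1.
Stack B is a plain Nim stack of size 9, so its Grundy value is 9.
The value of a disjunctive sum is the nim-sum of the parts.
Combined value = 1 XOR 9 = 8.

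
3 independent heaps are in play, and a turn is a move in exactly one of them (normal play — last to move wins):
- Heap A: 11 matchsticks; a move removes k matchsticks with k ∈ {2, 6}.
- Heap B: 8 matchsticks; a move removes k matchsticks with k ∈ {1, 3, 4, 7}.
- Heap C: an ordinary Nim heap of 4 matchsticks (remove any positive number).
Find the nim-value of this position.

Grundy values for heap A (subtraction set {2, 6}):
g(0) = mex{} = 0
g(1) = mex{} = 0
g(2) = mex{0} = 1
g(3) = mex{0} = 1
g(4) = mex{1} = 0
g(5) = mex{1} = 0
g(6) = mex{0} = 1
g(7) = mex{0} = 1
g(8) = mex{1} = 0
g(9) = mex{1} = 0
g(10) = mex{0} = 1
g(11) = mex{0} = 1
So g(11) = 1.
Grundy values for heap B (subtraction set {1, 3, 4, 7}):
g(0) = mex{} = 0
g(1) = mex{0} = 1
g(2) = mex{1} = 0
g(3) = mex{0} = 1
g(4) = mex{0,1} = 2
g(5) = mex{0,1,2} = 3
g(6) = mex{0,1,3} = 2
g(7) = mex{0,1,2} = 3
g(8) = mex{1,2,3} = 0
So g(8) = 0.
Heap C is a plain Nim heap of size 4, so its Grundy value is 4.
By the Sprague-Grundy theorem, the Grundy value of a sum of independent games is the XOR of the component values.
Combined value = 1 XOR 0 XOR 4 = 5.

5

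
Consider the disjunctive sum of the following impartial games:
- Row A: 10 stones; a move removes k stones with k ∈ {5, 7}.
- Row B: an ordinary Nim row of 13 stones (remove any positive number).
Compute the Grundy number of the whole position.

15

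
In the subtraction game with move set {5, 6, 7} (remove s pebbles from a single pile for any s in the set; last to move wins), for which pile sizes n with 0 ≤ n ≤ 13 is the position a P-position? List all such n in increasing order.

Build the Grundy sequence with g(k) = mex{g(k−s) : s ∈ {5, 6, 7}, s ≤ k}:
k:     0  1  2  3  4  5  6  7  8  9 10 11 12 13
g(k):  0  0  0  0  0  1  1  1  1  1  2  2  0  0
The P-positions (g = 0) in 0..13 are 0, 1, 2, 3, 4, 12, 13.

0, 1, 2, 3, 4, 12, 13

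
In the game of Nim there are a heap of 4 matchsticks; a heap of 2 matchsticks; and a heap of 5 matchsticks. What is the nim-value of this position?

3

Nim-sum: 4 ⊕ 2 ⊕ 5 = 3.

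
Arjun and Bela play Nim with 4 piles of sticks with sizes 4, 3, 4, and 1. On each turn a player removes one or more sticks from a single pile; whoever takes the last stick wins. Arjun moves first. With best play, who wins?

Nim-sum: 4 XOR 3 XOR 4 XOR 1 = 2.
The nim-sum is 2 ≠ 0, so this is an N-position: the player to move can win; Arjun has a winning move.

Arjun wins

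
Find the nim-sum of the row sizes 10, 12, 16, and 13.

Bitwise XOR of the heap sizes:
  01010  (10)
  01100  (12)
  10000  (16)
  01101  (13)
  -----
  11011  (27)

27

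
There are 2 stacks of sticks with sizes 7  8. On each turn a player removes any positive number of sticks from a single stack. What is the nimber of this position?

15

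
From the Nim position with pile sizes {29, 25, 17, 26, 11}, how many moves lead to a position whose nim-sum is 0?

1

Nim-sum: 29 XOR 25 XOR 17 XOR 26 XOR 11 = 4.
The overall nim-sum is X = 4. A pile of size p has a winning move iff p XOR X < p (reduce it to p XOR X).
  29: 29 XOR 4 = 25 < 29 — winning move (to 25).
  25: 25 XOR 4 = 29 ≥ 25 — no move.
  17: 17 XOR 4 = 21 ≥ 17 — no move.
  26: 26 XOR 4 = 30 ≥ 26 — no move.
  11: 11 XOR 4 = 15 ≥ 11 — no move.
That gives 1 winning move.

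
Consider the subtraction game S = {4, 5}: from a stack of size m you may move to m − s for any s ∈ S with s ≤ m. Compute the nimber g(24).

1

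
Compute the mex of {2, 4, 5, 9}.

0

0 is not in the set, so the mex is 0.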